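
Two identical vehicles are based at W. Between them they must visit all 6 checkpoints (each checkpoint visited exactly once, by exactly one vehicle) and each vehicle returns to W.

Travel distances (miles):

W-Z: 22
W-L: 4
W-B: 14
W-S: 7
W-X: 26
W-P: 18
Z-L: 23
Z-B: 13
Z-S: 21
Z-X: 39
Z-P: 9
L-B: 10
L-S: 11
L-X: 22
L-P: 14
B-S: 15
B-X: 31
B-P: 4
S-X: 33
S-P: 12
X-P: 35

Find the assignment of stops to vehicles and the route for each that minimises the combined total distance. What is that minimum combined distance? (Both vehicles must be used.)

106 miles — the smallest possible combined total.

There are 2^5 − 1 = 31 ways to divide the 6 stops into two non-empty groups. For each, the best each vehicle can do is its own shortest tour through its group:
  {Z} + {L, B, S, X, P}: 44 + 80 = 124
  {L} + {Z, B, S, X, P}: 8 + 98 = 106
  {Z, L} + {B, S, X, P}: 49 + 80 = 129
  {B} + {Z, L, S, X, P}: 28 + 93 = 121
  {Z, B} + {L, S, X, P}: 49 + 80 = 129
  {L, B} + {Z, S, X, P}: 28 + 93 = 121
  … (31 splits in total)
Best: vehicle 1 W → L → W = 8; vehicle 2 W → S → Z → P → B → X → W = 98; combined 106.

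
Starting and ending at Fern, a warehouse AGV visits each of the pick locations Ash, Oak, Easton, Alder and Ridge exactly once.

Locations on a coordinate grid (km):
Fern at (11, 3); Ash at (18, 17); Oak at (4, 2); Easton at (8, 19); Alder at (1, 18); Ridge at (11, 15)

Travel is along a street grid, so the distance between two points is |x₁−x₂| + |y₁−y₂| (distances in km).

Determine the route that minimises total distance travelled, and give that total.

There are 60 distinct closed tours to check (reversals are equivalent).
Fern - Ash - Oak - Easton - Alder - Ridge - Fern: 21+29+21+8+13+12 = 104
Fern - Ash - Oak - Easton - Ridge - Alder - Fern: 21+29+21+7+13+25 = 116
Fern - Ash - Oak - Alder - Easton - Ridge - Fern: 21+29+19+8+7+12 = 96
Fern - Ash - Oak - Alder - Ridge - Easton - Fern: 21+29+19+13+7+19 = 108
Fern - Ash - Oak - Ridge - Easton - Alder - Fern: 21+29+20+7+8+25 = 110
Fern - Ash - Oak - Ridge - Alder - Easton - Fern: 21+29+20+13+8+19 = 110
Fern - Ash - Easton - Oak - Alder - Ridge - Fern: 21+12+21+19+13+12 = 98
Fern - Ash - Easton - Oak - Ridge - Alder - Fern: 21+12+21+20+13+25 = 112
Fern - Ash - Easton - Alder - Oak - Ridge - Fern: 21+12+8+19+20+12 = 92
Fern - Ash - Easton - Alder - Ridge - Oak - Fern: 21+12+8+13+20+8 = 82
Fern - Ash - Easton - Ridge - Oak - Alder - Fern: 21+12+7+20+19+25 = 104
Fern - Ash - Easton - Ridge - Alder - Oak - Fern: 21+12+7+13+19+8 = 80
Fern - Ash - Alder - Oak - Easton - Ridge - Fern: 21+18+19+21+7+12 = 98
Fern - Ash - Alder - Oak - Ridge - Easton - Fern: 21+18+19+20+7+19 = 104
… (46 more)
Fern - Oak - Alder - Easton - Ash - Ridge - Fern: 8+19+8+12+9+12 = 68  ← best
The minimum is 68.
One optimal route: Fern → Oak → Alder → Easton → Ash → Ridge → Fern (or its reverse).

Shortest round trip = 68 km.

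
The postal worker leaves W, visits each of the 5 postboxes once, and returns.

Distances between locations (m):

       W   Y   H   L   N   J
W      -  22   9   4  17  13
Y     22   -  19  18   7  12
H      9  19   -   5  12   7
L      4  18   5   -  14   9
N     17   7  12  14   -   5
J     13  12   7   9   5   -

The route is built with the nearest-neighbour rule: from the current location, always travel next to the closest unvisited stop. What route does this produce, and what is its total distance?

W → [L:4 / H:9 / J:13 / N:17 / Y:22] → L (4)
L → [H:5 / J:9 / N:14 / Y:18] → H (5)
H → [J:7 / N:12 / Y:19] → J (7)
J → [N:5 / Y:12] → N (5)
N → [Y:7] → Y (7)
Return Y→W: 22.
Total = 4 + 5 + 7 + 5 + 7 + 22 = 50.

Total distance 50 m via the nearest-neighbour route W → L → H → J → N → Y → W.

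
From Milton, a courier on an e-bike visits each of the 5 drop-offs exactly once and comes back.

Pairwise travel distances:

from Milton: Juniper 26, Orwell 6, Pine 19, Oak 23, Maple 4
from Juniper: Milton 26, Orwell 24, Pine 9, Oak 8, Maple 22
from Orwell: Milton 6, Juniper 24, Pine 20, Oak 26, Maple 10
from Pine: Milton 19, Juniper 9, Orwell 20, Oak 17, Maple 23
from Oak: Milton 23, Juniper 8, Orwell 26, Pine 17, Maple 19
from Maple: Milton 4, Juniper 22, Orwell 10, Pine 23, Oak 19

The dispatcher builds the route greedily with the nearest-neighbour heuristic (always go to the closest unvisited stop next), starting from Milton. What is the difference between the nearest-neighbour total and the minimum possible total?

From Milton: Maple=4, Orwell=6, Pine=19, Oak=23, Juniper=26 → choose Maple (4).
From Maple: Orwell=10, Oak=19, Juniper=22, Pine=23 → choose Orwell (10).
From Orwell: Pine=20, Juniper=24, Oak=26 → choose Pine (20).
From Pine: Juniper=9, Oak=17 → choose Juniper (9).
From Juniper: Oak=8 → choose Oak (8).
NN route Milton → Maple → Orwell → Pine → Juniper → Oak → Milton costs 74.
Optimal: Milton → Orwell → Pine → Juniper → Oak → Maple → Milton costs 66 (by enumerating all 60 distinct tours).
Excess = 74 − 66 = 8.

The nearest-neighbour route is 8 longer than optimal.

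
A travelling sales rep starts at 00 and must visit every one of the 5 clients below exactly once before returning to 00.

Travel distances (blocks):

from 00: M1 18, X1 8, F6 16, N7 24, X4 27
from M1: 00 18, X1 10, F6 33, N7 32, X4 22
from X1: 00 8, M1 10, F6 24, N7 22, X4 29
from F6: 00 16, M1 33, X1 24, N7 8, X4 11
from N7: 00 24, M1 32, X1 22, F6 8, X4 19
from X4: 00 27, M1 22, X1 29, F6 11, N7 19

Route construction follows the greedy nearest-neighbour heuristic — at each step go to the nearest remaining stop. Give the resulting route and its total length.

From 00: distances to unvisited — X1=8, F6=16, M1=18, N7=24, X4=27. Nearest is X1 (8).
From X1: distances to unvisited — M1=10, N7=22, F6=24, X4=29. Nearest is M1 (10).
From M1: distances to unvisited — X4=22, N7=32, F6=33. Nearest is X4 (22).
From X4: distances to unvisited — F6=11, N7=19. Nearest is F6 (11).
From F6: distances to unvisited — N7=8. Nearest is N7 (8).
Return N7→00: 24.
Total = 8 + 10 + 22 + 11 + 8 + 24 = 83.

Nearest-neighbour total = 83 blocks; route 00 → X1 → M1 → X4 → F6 → N7 → 00.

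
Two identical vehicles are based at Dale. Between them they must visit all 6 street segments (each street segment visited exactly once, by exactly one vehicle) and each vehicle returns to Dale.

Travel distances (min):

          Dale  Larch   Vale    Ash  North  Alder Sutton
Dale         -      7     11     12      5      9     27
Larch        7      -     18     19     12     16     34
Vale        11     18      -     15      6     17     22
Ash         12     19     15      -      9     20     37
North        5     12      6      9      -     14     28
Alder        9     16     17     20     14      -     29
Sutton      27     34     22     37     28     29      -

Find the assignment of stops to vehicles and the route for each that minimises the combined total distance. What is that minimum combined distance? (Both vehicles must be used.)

There are 2^5 − 1 = 31 ways to divide the 6 stops into two non-empty groups. For each, the best each vehicle can do is its own shortest tour through its group:
  {Larch} + {Vale, Ash, North, Alder, Sutton}: 14 + 87 = 101
  {Vale} + {Larch, Ash, North, Alder, Sutton}: 22 + 101 = 123
  {Larch, Vale} + {Ash, North, Alder, Sutton}: 36 + 87 = 123
  {Ash} + {Larch, Vale, North, Alder, Sutton}: 24 + 85 = 109
  {Larch, Ash} + {Vale, North, Alder, Sutton}: 38 + 71 = 109
  {Vale, Ash} + {Larch, North, Alder, Sutton}: 38 + 85 = 123
  … (31 splits in total)
Best: vehicle 1 Dale → Larch → Dale = 14; vehicle 2 Dale → Ash → North → Vale → Sutton → Alder → Dale = 87; combined 101.

101 min — the smallest possible combined total.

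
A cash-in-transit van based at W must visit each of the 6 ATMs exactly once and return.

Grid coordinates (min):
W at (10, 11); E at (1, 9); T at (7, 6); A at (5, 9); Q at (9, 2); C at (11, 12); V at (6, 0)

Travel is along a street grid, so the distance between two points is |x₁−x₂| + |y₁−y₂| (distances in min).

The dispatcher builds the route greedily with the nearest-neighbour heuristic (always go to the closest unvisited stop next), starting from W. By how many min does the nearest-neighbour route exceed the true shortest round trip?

From W: C=2, A=7, T=8, Q=10, E=11, V=15 → choose C (2).
From C: A=9, T=10, Q=12, E=13, V=17 → choose A (9).
From A: E=4, T=5, V=10, Q=11 → choose E (4).
From E: T=9, V=14, Q=15 → choose T (9).
From T: Q=6, V=7 → choose Q (6).
From Q: V=5 → choose V (5).
NN route W → C → A → E → T → Q → V → W costs 50.
Optimal: W → E → A → T → V → Q → C → W costs 46 (by enumerating all 360 distinct tours).
Excess = 50 − 46 = 4.

The nearest-neighbour route is 4 min longer than optimal.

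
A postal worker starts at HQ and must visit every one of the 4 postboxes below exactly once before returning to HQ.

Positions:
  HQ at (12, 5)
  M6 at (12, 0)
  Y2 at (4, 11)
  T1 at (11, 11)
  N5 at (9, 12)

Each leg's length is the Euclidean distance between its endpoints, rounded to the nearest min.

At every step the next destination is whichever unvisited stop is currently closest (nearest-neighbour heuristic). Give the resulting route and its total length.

HQ → [M6:5 / T1:6 / N5:8 / Y2:10] → M6 (5)
M6 → [T1:11 / N5:12 / Y2:14] → T1 (11)
T1 → [N5:2 / Y2:7] → N5 (2)
N5 → [Y2:5] → Y2 (5)
Return Y2→HQ: 10.
Total = 5 + 11 + 2 + 5 + 10 = 33.

Total distance 33 min via the nearest-neighbour route HQ → M6 → T1 → N5 → Y2 → HQ.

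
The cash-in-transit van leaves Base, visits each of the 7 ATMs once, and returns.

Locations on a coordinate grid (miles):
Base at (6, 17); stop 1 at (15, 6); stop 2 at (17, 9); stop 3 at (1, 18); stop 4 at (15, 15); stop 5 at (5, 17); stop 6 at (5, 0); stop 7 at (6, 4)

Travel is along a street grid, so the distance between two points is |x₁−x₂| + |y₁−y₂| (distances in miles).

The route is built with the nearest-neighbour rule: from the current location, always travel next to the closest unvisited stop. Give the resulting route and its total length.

Nearest-neighbour total = 70 miles; route Base → stop 5 → stop 3 → stop 4 → stop 2 → stop 1 → stop 7 → stop 6 → Base.

At Base the remaining stops are stop 5 1, stop 3 6, stop 4 11, stop 7 13, stop 6 18, stop 2 19, stop 1 20; go to stop 5.
At stop 5 the remaining stops are stop 3 5, stop 4 12, stop 7 14, stop 6 17, stop 2 20, stop 1 21; go to stop 3.
At stop 3 the remaining stops are stop 4 17, stop 7 19, stop 6 22, stop 2 25, stop 1 26; go to stop 4.
At stop 4 the remaining stops are stop 2 8, stop 1 9, stop 7 20, stop 6 25; go to stop 2.
At stop 2 the remaining stops are stop 1 5, stop 7 16, stop 6 21; go to stop 1.
At stop 1 the remaining stops are stop 7 11, stop 6 16; go to stop 7.
At stop 7 the remaining stops are stop 6 5; go to stop 6.
Return stop 6→Base: 18.
Total = 1 + 5 + 17 + 8 + 5 + 11 + 5 + 18 = 70.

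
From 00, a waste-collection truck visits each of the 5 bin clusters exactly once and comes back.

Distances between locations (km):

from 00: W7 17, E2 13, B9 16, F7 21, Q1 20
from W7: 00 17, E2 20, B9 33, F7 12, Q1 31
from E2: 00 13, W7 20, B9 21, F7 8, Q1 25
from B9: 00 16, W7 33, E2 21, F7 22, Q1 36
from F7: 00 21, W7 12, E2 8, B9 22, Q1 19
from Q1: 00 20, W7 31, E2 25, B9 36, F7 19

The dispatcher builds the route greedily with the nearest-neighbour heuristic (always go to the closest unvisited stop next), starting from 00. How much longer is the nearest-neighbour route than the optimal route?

Excess over optimum: 8 km.

00: E2=13, B9=16, W7=17, Q1=20, F7=21 ⇒ E2
E2: F7=8, W7=20, B9=21, Q1=25 ⇒ F7
F7: W7=12, Q1=19, B9=22 ⇒ W7
W7: Q1=31, B9=33 ⇒ Q1
Q1: B9=36 ⇒ B9
NN route 00 → E2 → F7 → W7 → Q1 → B9 → 00 costs 116.
Optimal: 00 → B9 → E2 → W7 → F7 → Q1 → 00 costs 108 (by enumerating all 60 distinct tours).
Excess = 116 − 108 = 8.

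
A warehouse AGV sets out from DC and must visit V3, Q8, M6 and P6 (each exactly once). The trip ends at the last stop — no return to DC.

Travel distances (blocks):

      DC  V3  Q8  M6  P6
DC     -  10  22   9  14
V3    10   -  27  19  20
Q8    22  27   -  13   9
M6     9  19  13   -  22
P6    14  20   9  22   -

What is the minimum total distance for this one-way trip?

Minimum one-way distance = 51 blocks.

There are 4! = 24 possible orderings.
DC→V3→Q8→M6→P6: 10+27+13+22 = 72
DC→V3→Q8→P6→M6: 10+27+9+22 = 68
DC→V3→M6→Q8→P6: 10+19+13+9 = 51
DC→V3→M6→P6→Q8: 10+19+22+9 = 60
DC→V3→P6→Q8→M6: 10+20+9+13 = 52
DC→V3→P6→M6→Q8: 10+20+22+13 = 65
DC→Q8→V3→M6→P6: 22+27+19+22 = 90
DC→Q8→V3→P6→M6: 22+27+20+22 = 91
DC→Q8→M6→V3→P6: 22+13+19+20 = 74
DC→Q8→M6→P6→V3: 22+13+22+20 = 77
DC→Q8→P6→V3→M6: 22+9+20+19 = 70
DC→Q8→P6→M6→V3: 22+9+22+19 = 72
DC→M6→V3→Q8→P6: 9+19+27+9 = 64
DC→M6→V3→P6→Q8: 9+19+20+9 = 57
… (10 more)
The minimum is 51.
One shortest path: DC → V3 → M6 → Q8 → P6.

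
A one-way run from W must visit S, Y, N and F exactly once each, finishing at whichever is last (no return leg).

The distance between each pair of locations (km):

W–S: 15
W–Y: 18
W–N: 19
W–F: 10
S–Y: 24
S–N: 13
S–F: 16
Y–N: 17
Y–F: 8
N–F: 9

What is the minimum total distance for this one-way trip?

There are 4! = 24 possible orderings.
W→S→Y→N→F: 15+24+17+9 = 65
W→S→Y→F→N: 15+24+8+9 = 56
W→S→N→Y→F: 15+13+17+8 = 53
W→S→N→F→Y: 15+13+9+8 = 45
W→S→F→Y→N: 15+16+8+17 = 56
W→S→F→N→Y: 15+16+9+17 = 57
W→Y→S→N→F: 18+24+13+9 = 64
W→Y→S→F→N: 18+24+16+9 = 67
W→Y→N→S→F: 18+17+13+16 = 64
W→Y→N→F→S: 18+17+9+16 = 60
W→Y→F→S→N: 18+8+16+13 = 55
W→Y→F→N→S: 18+8+9+13 = 48
W→N→S→Y→F: 19+13+24+8 = 64
W→N→S→F→Y: 19+13+16+8 = 56
… (10 more)
The minimum is 45.
One shortest path: W → S → N → F → Y.

Minimum one-way distance = 45 km.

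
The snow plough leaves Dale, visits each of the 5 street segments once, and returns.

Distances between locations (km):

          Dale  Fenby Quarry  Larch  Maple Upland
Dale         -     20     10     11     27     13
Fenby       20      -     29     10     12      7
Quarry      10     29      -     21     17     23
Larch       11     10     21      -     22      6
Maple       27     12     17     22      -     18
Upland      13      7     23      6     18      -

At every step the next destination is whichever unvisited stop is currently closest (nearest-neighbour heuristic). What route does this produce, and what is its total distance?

At Dale the remaining stops are Quarry 10, Larch 11, Upland 13, Fenby 20, Maple 27; go to Quarry.
At Quarry the remaining stops are Maple 17, Larch 21, Upland 23, Fenby 29; go to Maple.
At Maple the remaining stops are Fenby 12, Upland 18, Larch 22; go to Fenby.
At Fenby the remaining stops are Upland 7, Larch 10; go to Upland.
At Upland the remaining stops are Larch 6; go to Larch.
Return Larch→Dale: 11.
Total = 10 + 17 + 12 + 7 + 6 + 11 = 63.

Total distance 63 km via the nearest-neighbour route Dale → Quarry → Maple → Fenby → Upland → Larch → Dale.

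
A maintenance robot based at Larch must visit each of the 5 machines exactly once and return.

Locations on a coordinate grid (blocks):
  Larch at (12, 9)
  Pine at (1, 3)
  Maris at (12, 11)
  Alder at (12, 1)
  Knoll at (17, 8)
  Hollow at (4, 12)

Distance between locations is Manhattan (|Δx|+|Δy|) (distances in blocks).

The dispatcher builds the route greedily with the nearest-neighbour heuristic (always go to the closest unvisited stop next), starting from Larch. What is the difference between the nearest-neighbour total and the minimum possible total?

Larch: Maris=2, Knoll=6, Alder=8, Hollow=11, Pine=17 ⇒ Maris
Maris: Knoll=8, Hollow=9, Alder=10, Pine=19 ⇒ Knoll
Knoll: Alder=12, Hollow=17, Pine=21 ⇒ Alder
Alder: Pine=13, Hollow=19 ⇒ Pine
Pine: Hollow=12 ⇒ Hollow
NN route Larch → Maris → Knoll → Alder → Pine → Hollow → Larch costs 58.
Optimal: Larch → Maris → Hollow → Pine → Alder → Knoll → Larch costs 54 (by enumerating all 60 distinct tours).
Excess = 58 − 54 = 4.

Excess over optimum: 4 blocks.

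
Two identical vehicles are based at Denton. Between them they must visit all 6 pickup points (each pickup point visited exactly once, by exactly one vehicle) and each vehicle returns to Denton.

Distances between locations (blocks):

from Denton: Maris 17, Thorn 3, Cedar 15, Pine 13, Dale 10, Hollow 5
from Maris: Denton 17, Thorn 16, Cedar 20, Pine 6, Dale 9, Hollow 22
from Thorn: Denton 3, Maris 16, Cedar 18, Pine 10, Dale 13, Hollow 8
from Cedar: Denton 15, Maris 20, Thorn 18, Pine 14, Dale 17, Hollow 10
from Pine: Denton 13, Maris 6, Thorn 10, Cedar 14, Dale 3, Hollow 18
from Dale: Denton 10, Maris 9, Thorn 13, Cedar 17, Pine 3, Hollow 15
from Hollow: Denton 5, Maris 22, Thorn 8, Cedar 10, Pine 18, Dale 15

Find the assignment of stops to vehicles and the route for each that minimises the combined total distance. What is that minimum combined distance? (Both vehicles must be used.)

Check every non-empty split of the stops between the two vehicles; for each half take its own optimal tour:
  {Maris} + {Thorn, Cedar, Pine, Dale, Hollow}: 34 + 48 = 82
  {Thorn} + {Maris, Cedar, Pine, Dale, Hollow}: 6 + 54 = 60
  {Maris, Thorn} + {Cedar, Pine, Dale, Hollow}: 36 + 42 = 78
  {Cedar} + {Maris, Thorn, Pine, Dale, Hollow}: 30 + 48 = 78
  {Maris, Cedar} + {Thorn, Pine, Dale, Hollow}: 52 + 36 = 88
  {Thorn, Cedar} + {Maris, Pine, Dale, Hollow}: 36 + 46 = 82
  … (31 splits in total)
Best: vehicle 1 Denton → Thorn → Denton = 6; vehicle 2 Denton → Dale → Maris → Pine → Cedar → Hollow → Denton = 54; combined 60.

Minimum combined distance: 60 blocks.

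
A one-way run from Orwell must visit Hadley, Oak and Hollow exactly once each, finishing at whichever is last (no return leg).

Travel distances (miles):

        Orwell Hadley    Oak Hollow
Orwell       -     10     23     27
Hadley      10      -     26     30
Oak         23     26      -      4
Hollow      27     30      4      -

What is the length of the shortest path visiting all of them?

Minimum one-way distance = 40 miles.

There are 3! = 6 possible orderings.
Orwell→Hadley→Oak→Hollow: 10+26+4 = 40
Orwell→Hadley→Hollow→Oak: 10+30+4 = 44
Orwell→Oak→Hadley→Hollow: 23+26+30 = 79
Orwell→Oak→Hollow→Hadley: 23+4+30 = 57
Orwell→Hollow→Hadley→Oak: 27+30+26 = 83
Orwell→Hollow→Oak→Hadley: 27+4+26 = 57
The minimum is 40.
One shortest path: Orwell → Hadley → Oak → Hollow.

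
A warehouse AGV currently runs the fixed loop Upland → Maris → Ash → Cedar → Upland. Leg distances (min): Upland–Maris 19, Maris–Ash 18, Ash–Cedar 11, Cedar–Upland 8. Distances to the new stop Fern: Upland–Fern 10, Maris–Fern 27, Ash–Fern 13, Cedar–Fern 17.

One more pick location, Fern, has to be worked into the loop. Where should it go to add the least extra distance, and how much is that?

Insertion cost between consecutive stops i–j is d(i,Fern) + d(Fern,j) − d(i,j):
  between Upland and Maris: 10 + 27 − 19 = 18
  between Maris and Ash: 27 + 13 − 18 = 22
  between Ash and Cedar: 13 + 17 − 11 = 19
  between Cedar and Upland: 17 + 10 − 8 = 19
Cheapest insertion is between Upland and Maris, adding 18.
New total = 56 + 18 = 74.

+18 min — insert Fern between Upland and Maris.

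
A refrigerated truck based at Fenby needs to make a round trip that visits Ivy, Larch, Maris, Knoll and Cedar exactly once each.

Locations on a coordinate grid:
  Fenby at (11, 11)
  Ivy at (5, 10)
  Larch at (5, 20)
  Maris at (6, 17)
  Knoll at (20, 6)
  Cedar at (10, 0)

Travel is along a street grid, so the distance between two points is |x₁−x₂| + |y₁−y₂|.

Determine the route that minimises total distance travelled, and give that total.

Minimum total distance: 70.

There are 60 distinct closed tours to check (reversals are equivalent).
Fenby → Ivy → Larch → Maris → Knoll → Cedar → Fenby: 7+10+4+25+16+12 = 74
Fenby → Ivy → Larch → Maris → Cedar → Knoll → Fenby: 7+10+4+21+16+14 = 72
Fenby → Ivy → Larch → Knoll → Maris → Cedar → Fenby: 7+10+29+25+21+12 = 104
Fenby → Ivy → Larch → Knoll → Cedar → Maris → Fenby: 7+10+29+16+21+11 = 94
Fenby → Ivy → Larch → Cedar → Maris → Knoll → Fenby: 7+10+25+21+25+14 = 102
Fenby → Ivy → Larch → Cedar → Knoll → Maris → Fenby: 7+10+25+16+25+11 = 94
Fenby → Ivy → Maris → Larch → Knoll → Cedar → Fenby: 7+8+4+29+16+12 = 76
Fenby → Ivy → Maris → Larch → Cedar → Knoll → Fenby: 7+8+4+25+16+14 = 74
Fenby → Ivy → Maris → Knoll → Larch → Cedar → Fenby: 7+8+25+29+25+12 = 106
Fenby → Ivy → Maris → Knoll → Cedar → Larch → Fenby: 7+8+25+16+25+15 = 96
Fenby → Ivy → Maris → Cedar → Larch → Knoll → Fenby: 7+8+21+25+29+14 = 104
Fenby → Ivy → Maris → Cedar → Knoll → Larch → Fenby: 7+8+21+16+29+15 = 96
Fenby → Ivy → Knoll → Larch → Maris → Cedar → Fenby: 7+19+29+4+21+12 = 92
Fenby → Ivy → Knoll → Larch → Cedar → Maris → Fenby: 7+19+29+25+21+11 = 112
… (46 more)
Fenby → Maris → Larch → Ivy → Cedar → Knoll → Fenby: 11+4+10+15+16+14 = 70  ← best
The minimum is 70.
One optimal route: Fenby → Maris → Larch → Ivy → Cedar → Knoll → Fenby (or its reverse).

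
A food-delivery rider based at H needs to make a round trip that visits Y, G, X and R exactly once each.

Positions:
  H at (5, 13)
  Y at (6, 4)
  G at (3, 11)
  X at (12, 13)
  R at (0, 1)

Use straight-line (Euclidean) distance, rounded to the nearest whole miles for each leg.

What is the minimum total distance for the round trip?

Minimum total distance: 38 miles.

There are 12 distinct closed tours to check (reversals are equivalent).
H→Y→G→X→R→H: 9+8+9+17+13 = 56
H→Y→G→R→X→H: 9+8+10+17+7 = 51
H→Y→X→G→R→H: 9+11+9+10+13 = 52
H→Y→X→R→G→H: 9+11+17+10+3 = 50
H→Y→R→G→X→H: 9+7+10+9+7 = 42
H→Y→R→X→G→H: 9+7+17+9+3 = 45
H→G→Y→X→R→H: 3+8+11+17+13 = 52
H→G→Y→R→X→H: 3+8+7+17+7 = 42
H→G→X→Y→R→H: 3+9+11+7+13 = 43
H→G→R→Y→X→H: 3+10+7+11+7 = 38
H→X→Y→G→R→H: 7+11+8+10+13 = 49
H→X→G→Y→R→H: 7+9+8+7+13 = 44
The minimum is 38.
One optimal route: H → G → R → Y → X → H (or its reverse).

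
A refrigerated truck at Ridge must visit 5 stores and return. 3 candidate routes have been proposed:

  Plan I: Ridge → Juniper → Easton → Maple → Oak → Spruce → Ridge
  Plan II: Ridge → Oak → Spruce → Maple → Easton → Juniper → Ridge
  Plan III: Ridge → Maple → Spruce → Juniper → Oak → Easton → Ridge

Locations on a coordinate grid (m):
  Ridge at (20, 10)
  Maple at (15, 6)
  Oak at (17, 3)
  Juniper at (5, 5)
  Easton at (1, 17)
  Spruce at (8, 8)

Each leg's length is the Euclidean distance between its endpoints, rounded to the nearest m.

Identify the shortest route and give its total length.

Plan I: 16 + 13 + 18 + 4 + 10 + 12 = 73
Plan II: 8 + 10 + 7 + 18 + 13 + 16 = 72
Plan III: 6 + 7 + 4 + 12 + 21 + 20 = 70

Shortest is Plan III, total 70 m.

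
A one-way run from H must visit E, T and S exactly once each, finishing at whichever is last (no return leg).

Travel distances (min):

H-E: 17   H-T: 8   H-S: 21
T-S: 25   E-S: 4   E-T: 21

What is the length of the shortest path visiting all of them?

There are 3! = 6 possible orderings.
H→E→T→S: 17+21+25 = 63
H→E→S→T: 17+4+25 = 46
H→T→E→S: 8+21+4 = 33
H→T→S→E: 8+25+4 = 37
H→S→E→T: 21+4+21 = 46
H→S→T→E: 21+25+21 = 67
The minimum is 33.
One shortest path: H → T → E → S.

33 min — the minimum one-way total.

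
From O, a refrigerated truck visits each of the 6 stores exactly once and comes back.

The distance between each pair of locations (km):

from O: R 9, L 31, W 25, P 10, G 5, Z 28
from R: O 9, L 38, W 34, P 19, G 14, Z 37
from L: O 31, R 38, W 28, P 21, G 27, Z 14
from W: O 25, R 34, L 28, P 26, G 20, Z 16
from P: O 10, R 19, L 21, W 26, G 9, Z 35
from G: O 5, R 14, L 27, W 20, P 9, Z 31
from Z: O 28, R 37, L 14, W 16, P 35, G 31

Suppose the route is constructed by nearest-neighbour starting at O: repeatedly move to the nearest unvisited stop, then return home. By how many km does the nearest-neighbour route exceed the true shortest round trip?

O: G=5, R=9, P=10, W=25, Z=28, L=31 ⇒ G
G: P=9, R=14, W=20, L=27, Z=31 ⇒ P
P: R=19, L=21, W=26, Z=35 ⇒ R
R: W=34, Z=37, L=38 ⇒ W
W: Z=16, L=28 ⇒ Z
Z: L=14 ⇒ L
NN route O → G → P → R → W → Z → L → O costs 128.
Optimal: O → R → P → L → Z → W → G → O costs 104 (by enumerating all 360 distinct tours).
Excess = 128 − 104 = 24.

Excess over optimum: 24 km.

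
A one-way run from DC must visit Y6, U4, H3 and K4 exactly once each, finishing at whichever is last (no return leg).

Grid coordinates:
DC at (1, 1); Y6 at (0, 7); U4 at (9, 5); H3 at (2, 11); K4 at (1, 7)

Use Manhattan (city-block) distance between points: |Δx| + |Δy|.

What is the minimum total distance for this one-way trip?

There are 4! = 24 possible orderings.
DC → Y6 → U4 → H3 → K4: 7+11+13+5 = 36
DC → Y6 → U4 → K4 → H3: 7+11+10+5 = 33
DC → Y6 → H3 → U4 → K4: 7+6+13+10 = 36
DC → Y6 → H3 → K4 → U4: 7+6+5+10 = 28
DC → Y6 → K4 → U4 → H3: 7+1+10+13 = 31
DC → Y6 → K4 → H3 → U4: 7+1+5+13 = 26
DC → U4 → Y6 → H3 → K4: 12+11+6+5 = 34
DC → U4 → Y6 → K4 → H3: 12+11+1+5 = 29
DC → U4 → H3 → Y6 → K4: 12+13+6+1 = 32
DC → U4 → H3 → K4 → Y6: 12+13+5+1 = 31
DC → U4 → K4 → Y6 → H3: 12+10+1+6 = 29
DC → U4 → K4 → H3 → Y6: 12+10+5+6 = 33
DC → H3 → Y6 → U4 → K4: 11+6+11+10 = 38
DC → H3 → Y6 → K4 → U4: 11+6+1+10 = 28
… (10 more)
The minimum is 26.
One shortest path: DC → Y6 → K4 → H3 → U4.

Minimum one-way distance = 26.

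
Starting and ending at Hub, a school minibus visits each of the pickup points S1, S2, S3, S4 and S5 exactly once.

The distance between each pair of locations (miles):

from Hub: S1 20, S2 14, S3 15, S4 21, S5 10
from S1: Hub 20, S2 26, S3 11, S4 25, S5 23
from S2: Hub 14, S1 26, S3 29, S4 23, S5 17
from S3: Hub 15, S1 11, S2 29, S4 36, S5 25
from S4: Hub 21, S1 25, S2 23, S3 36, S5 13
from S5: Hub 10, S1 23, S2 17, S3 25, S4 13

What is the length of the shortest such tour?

Shortest round trip = 95 miles.

With 5 stops there are 5!/2 = 60 distinct round trips (a route and its reverse cost the same).
Hub - S1 - S2 - S3 - S4 - S5 - Hub: 20+26+29+36+13+10 = 134
Hub - S1 - S2 - S3 - S5 - S4 - Hub: 20+26+29+25+13+21 = 134
Hub - S1 - S2 - S4 - S3 - S5 - Hub: 20+26+23+36+25+10 = 140
Hub - S1 - S2 - S4 - S5 - S3 - Hub: 20+26+23+13+25+15 = 122
Hub - S1 - S2 - S5 - S3 - S4 - Hub: 20+26+17+25+36+21 = 145
Hub - S1 - S2 - S5 - S4 - S3 - Hub: 20+26+17+13+36+15 = 127
Hub - S1 - S3 - S2 - S4 - S5 - Hub: 20+11+29+23+13+10 = 106
Hub - S1 - S3 - S2 - S5 - S4 - Hub: 20+11+29+17+13+21 = 111
Hub - S1 - S3 - S4 - S2 - S5 - Hub: 20+11+36+23+17+10 = 117
Hub - S1 - S3 - S4 - S5 - S2 - Hub: 20+11+36+13+17+14 = 111
Hub - S1 - S3 - S5 - S2 - S4 - Hub: 20+11+25+17+23+21 = 117
Hub - S1 - S3 - S5 - S4 - S2 - Hub: 20+11+25+13+23+14 = 106
Hub - S1 - S4 - S2 - S3 - S5 - Hub: 20+25+23+29+25+10 = 132
Hub - S1 - S4 - S2 - S5 - S3 - Hub: 20+25+23+17+25+15 = 125
… (46 more)
Hub - S2 - S5 - S4 - S1 - S3 - Hub: 14+17+13+25+11+15 = 95  ← best
The minimum is 95.
One optimal route: Hub → S2 → S5 → S4 → S1 → S3 → Hub (or its reverse).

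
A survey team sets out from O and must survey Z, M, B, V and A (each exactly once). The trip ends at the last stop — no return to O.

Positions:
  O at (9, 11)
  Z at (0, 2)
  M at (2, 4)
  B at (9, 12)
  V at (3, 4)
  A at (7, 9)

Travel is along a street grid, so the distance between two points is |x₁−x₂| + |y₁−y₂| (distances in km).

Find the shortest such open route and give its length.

There are 5! = 120 possible orderings.
O → Z → M → B → V → A: 18+4+15+14+9 = 60
O → Z → M → B → A → V: 18+4+15+5+9 = 51
O → Z → M → V → B → A: 18+4+1+14+5 = 42
O → Z → M → V → A → B: 18+4+1+9+5 = 37
O → Z → M → A → B → V: 18+4+10+5+14 = 51
O → Z → M → A → V → B: 18+4+10+9+14 = 55
O → Z → B → M → V → A: 18+19+15+1+9 = 62
O → Z → B → M → A → V: 18+19+15+10+9 = 71
O → Z → B → V → M → A: 18+19+14+1+10 = 62
O → Z → B → V → A → M: 18+19+14+9+10 = 70
O → Z → B → A → M → V: 18+19+5+10+1 = 53
O → Z → B → A → V → M: 18+19+5+9+1 = 52
O → Z → V → M → B → A: 18+5+1+15+5 = 44
O → Z → V → M → A → B: 18+5+1+10+5 = 39
… (106 more)
O → B → A → V → M → Z: 1+5+9+1+4 = 20  ← best
The minimum is 20.
One shortest path: O → B → A → V → M → Z.

Shortest open route: 20 km.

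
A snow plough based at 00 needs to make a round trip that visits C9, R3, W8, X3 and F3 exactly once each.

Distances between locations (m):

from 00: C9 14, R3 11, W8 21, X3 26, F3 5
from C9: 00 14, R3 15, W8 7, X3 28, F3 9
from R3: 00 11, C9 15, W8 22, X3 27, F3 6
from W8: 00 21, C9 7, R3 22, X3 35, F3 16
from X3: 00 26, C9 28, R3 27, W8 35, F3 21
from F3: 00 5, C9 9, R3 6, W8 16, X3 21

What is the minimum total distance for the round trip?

With 5 stops there are 5!/2 = 60 distinct round trips (a route and its reverse cost the same).
00 → C9 → R3 → W8 → X3 → F3 → 00: 14+15+22+35+21+5 = 112
00 → C9 → R3 → W8 → F3 → X3 → 00: 14+15+22+16+21+26 = 114
00 → C9 → R3 → X3 → W8 → F3 → 00: 14+15+27+35+16+5 = 112
00 → C9 → R3 → X3 → F3 → W8 → 00: 14+15+27+21+16+21 = 114
00 → C9 → R3 → F3 → W8 → X3 → 00: 14+15+6+16+35+26 = 112
00 → C9 → R3 → F3 → X3 → W8 → 00: 14+15+6+21+35+21 = 112
00 → C9 → W8 → R3 → X3 → F3 → 00: 14+7+22+27+21+5 = 96
00 → C9 → W8 → R3 → F3 → X3 → 00: 14+7+22+6+21+26 = 96
00 → C9 → W8 → X3 → R3 → F3 → 00: 14+7+35+27+6+5 = 94
00 → C9 → W8 → X3 → F3 → R3 → 00: 14+7+35+21+6+11 = 94
00 → C9 → W8 → F3 → R3 → X3 → 00: 14+7+16+6+27+26 = 96
00 → C9 → W8 → F3 → X3 → R3 → 00: 14+7+16+21+27+11 = 96
00 → C9 → X3 → R3 → W8 → F3 → 00: 14+28+27+22+16+5 = 112
00 → C9 → X3 → R3 → F3 → W8 → 00: 14+28+27+6+16+21 = 112
… (46 more)
The minimum is 94.
One optimal route: 00 → C9 → W8 → X3 → R3 → F3 → 00 (or its reverse).

94 m — the shortest possible round trip.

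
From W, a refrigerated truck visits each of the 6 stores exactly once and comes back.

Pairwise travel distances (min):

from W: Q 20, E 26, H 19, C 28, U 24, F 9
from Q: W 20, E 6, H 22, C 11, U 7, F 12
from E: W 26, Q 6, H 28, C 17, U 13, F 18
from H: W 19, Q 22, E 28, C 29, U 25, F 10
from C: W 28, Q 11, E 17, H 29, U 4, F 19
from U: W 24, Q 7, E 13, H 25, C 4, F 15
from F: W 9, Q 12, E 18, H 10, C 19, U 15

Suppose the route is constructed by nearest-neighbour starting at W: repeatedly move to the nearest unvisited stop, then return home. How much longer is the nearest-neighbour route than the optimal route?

Excess over optimum: 1 min.

W: F=9, H=19, Q=20, U=24, E=26, C=28 ⇒ F
F: H=10, Q=12, U=15, E=18, C=19 ⇒ H
H: Q=22, U=25, E=28, C=29 ⇒ Q
Q: E=6, U=7, C=11 ⇒ E
E: U=13, C=17 ⇒ U
U: C=4 ⇒ C
NN route W → F → H → Q → E → U → C → W costs 92.
Optimal: W → Q → E → C → U → H → F → W costs 91 (by enumerating all 360 distinct tours).
Excess = 92 − 91 = 1.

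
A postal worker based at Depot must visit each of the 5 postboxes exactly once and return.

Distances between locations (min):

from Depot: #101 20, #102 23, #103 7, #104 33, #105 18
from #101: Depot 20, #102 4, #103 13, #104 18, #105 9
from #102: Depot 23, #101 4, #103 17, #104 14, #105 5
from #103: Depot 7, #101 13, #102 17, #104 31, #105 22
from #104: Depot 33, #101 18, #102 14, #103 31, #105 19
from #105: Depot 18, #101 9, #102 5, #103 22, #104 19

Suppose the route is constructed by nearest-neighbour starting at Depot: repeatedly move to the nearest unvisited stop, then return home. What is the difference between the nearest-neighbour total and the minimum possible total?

From Depot: #103=7, #105=18, #101=20, #102=23, #104=33 → choose #103 (7).
From #103: #101=13, #102=17, #105=22, #104=31 → choose #101 (13).
From #101: #102=4, #105=9, #104=18 → choose #102 (4).
From #102: #105=5, #104=14 → choose #105 (5).
From #105: #104=19 → choose #104 (19).
NN route Depot → #103 → #101 → #102 → #105 → #104 → Depot costs 81.
Optimal: Depot → #103 → #101 → #102 → #104 → #105 → Depot costs 75 (by enumerating all 60 distinct tours).
Excess = 81 − 75 = 6.

6 min longer than the optimal tour.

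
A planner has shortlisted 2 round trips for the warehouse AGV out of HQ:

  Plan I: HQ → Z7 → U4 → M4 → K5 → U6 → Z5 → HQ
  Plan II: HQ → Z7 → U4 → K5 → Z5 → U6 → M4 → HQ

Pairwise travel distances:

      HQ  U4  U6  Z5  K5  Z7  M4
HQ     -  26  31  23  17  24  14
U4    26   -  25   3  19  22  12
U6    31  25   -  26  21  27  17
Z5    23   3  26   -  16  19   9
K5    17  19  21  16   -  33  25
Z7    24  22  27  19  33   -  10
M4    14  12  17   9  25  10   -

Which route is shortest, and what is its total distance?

138 — Plan II is the shortest.

Plan I: 24 + 22 + 12 + 25 + 21 + 26 + 23 = 153
Plan II: 24 + 22 + 19 + 16 + 26 + 17 + 14 = 138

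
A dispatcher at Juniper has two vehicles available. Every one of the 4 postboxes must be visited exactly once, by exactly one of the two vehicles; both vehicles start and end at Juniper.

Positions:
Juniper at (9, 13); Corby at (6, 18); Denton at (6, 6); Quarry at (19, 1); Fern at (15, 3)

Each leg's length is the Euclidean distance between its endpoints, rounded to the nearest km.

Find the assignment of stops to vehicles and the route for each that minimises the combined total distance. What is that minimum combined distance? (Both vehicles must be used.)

Check every non-empty split of the stops between the two vehicles; for each half take its own optimal tour:
  {Corby} + {Denton, Quarry, Fern}: 12 + 37 = 49
  {Denton} + {Corby, Quarry, Fern}: 16 + 43 = 59
  {Corby, Denton} + {Quarry, Fern}: 26 + 32 = 58
  {Quarry} + {Corby, Denton, Fern}: 32 + 39 = 71
  {Corby, Quarry} + {Denton, Fern}: 43 + 29 = 72
  {Denton, Quarry} + {Corby, Fern}: 38 + 35 = 73
  … (7 splits in total)
Best: vehicle 1 Juniper → Corby → Juniper = 12; vehicle 2 Juniper → Denton → Fern → Quarry → Juniper = 37; combined 49.

49 km — the smallest possible combined total.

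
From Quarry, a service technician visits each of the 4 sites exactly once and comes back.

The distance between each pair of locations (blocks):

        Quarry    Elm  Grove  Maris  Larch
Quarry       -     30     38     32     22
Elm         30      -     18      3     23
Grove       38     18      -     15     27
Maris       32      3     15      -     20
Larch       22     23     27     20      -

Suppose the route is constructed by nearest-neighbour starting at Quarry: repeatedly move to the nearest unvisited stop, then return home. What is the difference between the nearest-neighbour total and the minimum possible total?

Quarry: Larch=22, Elm=30, Maris=32, Grove=38 ⇒ Larch
Larch: Maris=20, Elm=23, Grove=27 ⇒ Maris
Maris: Elm=3, Grove=15 ⇒ Elm
Elm: Grove=18 ⇒ Grove
NN route Quarry → Larch → Maris → Elm → Grove → Quarry costs 101.
Optimal: Quarry → Elm → Maris → Grove → Larch → Quarry costs 97 (by enumerating all 12 distinct tours).
Excess = 101 − 97 = 4.

4 blocks longer than the optimal tour.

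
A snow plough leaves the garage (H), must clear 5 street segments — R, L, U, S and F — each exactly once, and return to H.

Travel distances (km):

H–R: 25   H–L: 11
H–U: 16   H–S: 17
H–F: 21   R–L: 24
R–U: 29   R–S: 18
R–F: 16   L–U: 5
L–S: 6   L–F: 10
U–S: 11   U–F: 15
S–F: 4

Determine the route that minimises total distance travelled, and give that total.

72 km — the shortest possible round trip.

With 5 stops there are 5!/2 = 60 distinct round trips (a route and its reverse cost the same).
H→R→L→U→S→F→H: 25+24+5+11+4+21 = 90
H→R→L→U→F→S→H: 25+24+5+15+4+17 = 90
H→R→L→S→U→F→H: 25+24+6+11+15+21 = 102
H→R→L→S→F→U→H: 25+24+6+4+15+16 = 90
H→R→L→F→U→S→H: 25+24+10+15+11+17 = 102
H→R→L→F→S→U→H: 25+24+10+4+11+16 = 90
H→R→U→L→S→F→H: 25+29+5+6+4+21 = 90
H→R→U→L→F→S→H: 25+29+5+10+4+17 = 90
H→R→U→S→L→F→H: 25+29+11+6+10+21 = 102
H→R→U→S→F→L→H: 25+29+11+4+10+11 = 90
H→R→U→F→L→S→H: 25+29+15+10+6+17 = 102
H→R→U→F→S→L→H: 25+29+15+4+6+11 = 90
H→R→S→L→U→F→H: 25+18+6+5+15+21 = 90
H→R→S→L→F→U→H: 25+18+6+10+15+16 = 90
… (46 more)
H→R→F→S→L→U→H: 25+16+4+6+5+16 = 72  ← best
The minimum is 72.
One optimal route: H → R → F → S → L → U → H (or its reverse).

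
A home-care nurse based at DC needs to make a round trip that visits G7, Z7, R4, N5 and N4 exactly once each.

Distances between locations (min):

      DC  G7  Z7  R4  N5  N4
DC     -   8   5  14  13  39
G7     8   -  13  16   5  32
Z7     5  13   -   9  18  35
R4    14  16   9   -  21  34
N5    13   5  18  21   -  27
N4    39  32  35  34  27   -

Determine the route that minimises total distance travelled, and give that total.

There are 60 distinct closed tours to check (reversals are equivalent).
DC→G7→Z7→R4→N5→N4→DC: 8+13+9+21+27+39 = 117
DC→G7→Z7→R4→N4→N5→DC: 8+13+9+34+27+13 = 104
DC→G7→Z7→N5→R4→N4→DC: 8+13+18+21+34+39 = 133
DC→G7→Z7→N5→N4→R4→DC: 8+13+18+27+34+14 = 114
DC→G7→Z7→N4→R4→N5→DC: 8+13+35+34+21+13 = 124
DC→G7→Z7→N4→N5→R4→DC: 8+13+35+27+21+14 = 118
DC→G7→R4→Z7→N5→N4→DC: 8+16+9+18+27+39 = 117
DC→G7→R4→Z7→N4→N5→DC: 8+16+9+35+27+13 = 108
DC→G7→R4→N5→Z7→N4→DC: 8+16+21+18+35+39 = 137
DC→G7→R4→N5→N4→Z7→DC: 8+16+21+27+35+5 = 112
DC→G7→R4→N4→Z7→N5→DC: 8+16+34+35+18+13 = 124
DC→G7→R4→N4→N5→Z7→DC: 8+16+34+27+18+5 = 108
DC→G7→N5→Z7→R4→N4→DC: 8+5+18+9+34+39 = 113
DC→G7→N5→Z7→N4→R4→DC: 8+5+18+35+34+14 = 114
… (46 more)
DC→G7→N5→N4→R4→Z7→DC: 8+5+27+34+9+5 = 88  ← best
The minimum is 88.
One optimal route: DC → G7 → N5 → N4 → R4 → Z7 → DC (or its reverse).

88 min — the shortest possible round trip.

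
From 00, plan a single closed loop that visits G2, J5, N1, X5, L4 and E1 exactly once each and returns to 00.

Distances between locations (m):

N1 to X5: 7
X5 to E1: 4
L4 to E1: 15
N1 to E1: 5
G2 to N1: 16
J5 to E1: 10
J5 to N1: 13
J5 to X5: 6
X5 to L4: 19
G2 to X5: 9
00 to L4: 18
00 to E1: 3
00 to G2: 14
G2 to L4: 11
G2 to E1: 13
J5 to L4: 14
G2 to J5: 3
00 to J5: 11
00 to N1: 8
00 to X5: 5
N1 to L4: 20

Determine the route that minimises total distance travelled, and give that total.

Minimum total distance: 53 m.

There are 360 distinct closed tours to check (reversals are equivalent).
00-G2-J5-N1-X5-L4-E1-00: 14+3+13+7+19+15+3 = 74
00-G2-J5-N1-X5-E1-L4-00: 14+3+13+7+4+15+18 = 74
00-G2-J5-N1-L4-X5-E1-00: 14+3+13+20+19+4+3 = 76
00-G2-J5-N1-L4-E1-X5-00: 14+3+13+20+15+4+5 = 74
00-G2-J5-N1-E1-X5-L4-00: 14+3+13+5+4+19+18 = 76
00-G2-J5-N1-E1-L4-X5-00: 14+3+13+5+15+19+5 = 74
00-G2-J5-X5-N1-L4-E1-00: 14+3+6+7+20+15+3 = 68
00-G2-J5-X5-N1-E1-L4-00: 14+3+6+7+5+15+18 = 68
… (352 more)
00-N1-X5-J5-G2-L4-E1-00: 8+7+6+3+11+15+3 = 53  ← best
The minimum is 53.
One optimal route: 00 → N1 → X5 → J5 → G2 → L4 → E1 → 00 (or its reverse).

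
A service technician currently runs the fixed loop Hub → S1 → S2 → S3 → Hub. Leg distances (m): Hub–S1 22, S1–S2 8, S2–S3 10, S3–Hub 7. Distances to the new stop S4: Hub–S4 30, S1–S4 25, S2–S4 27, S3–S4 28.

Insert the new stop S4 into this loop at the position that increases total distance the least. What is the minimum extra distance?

+33 m — insert S4 between Hub and S1.

Insertion cost between consecutive stops i–j is d(i,S4) + d(S4,j) − d(i,j):
  between Hub and S1: 30 + 25 − 22 = 33
  between S1 and S2: 25 + 27 − 8 = 44
  between S2 and S3: 27 + 28 − 10 = 45
  between S3 and Hub: 28 + 30 − 7 = 51
Cheapest insertion is between Hub and S1, adding 33.
New total = 47 + 33 = 80.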